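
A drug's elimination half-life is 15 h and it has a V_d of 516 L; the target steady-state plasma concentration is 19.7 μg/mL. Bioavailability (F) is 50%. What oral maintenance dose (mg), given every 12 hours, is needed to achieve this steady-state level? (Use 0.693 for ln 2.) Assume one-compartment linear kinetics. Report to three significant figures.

11300 mg

k = 0.693/15 = 0.04620 h⁻¹, so CL = k·Vd = 0.04620 × 516.0 = 23.84 L/h
D = CL × Css × τ / F = 23.84 × 19.7 × 12 / 0.5 = 11270 mg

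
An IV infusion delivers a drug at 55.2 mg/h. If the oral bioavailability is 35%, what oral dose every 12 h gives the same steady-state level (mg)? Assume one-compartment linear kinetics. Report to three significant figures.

1890 mg

To maintain the same Css, the systemic dosing rate must be unchanged: F·D/τ = infusion rate.
D = rate × τ / F = 55.2 × 12 / 0.35 = 1893 mg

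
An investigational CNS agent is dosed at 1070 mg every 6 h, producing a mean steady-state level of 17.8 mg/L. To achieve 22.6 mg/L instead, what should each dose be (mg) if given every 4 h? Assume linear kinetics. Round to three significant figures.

906 mg

For first-order elimination, Css ∝ F·D/(CL·τ); F and CL are unchanged, so Css ∝ D/τ.
D₂ = D₁ × (Css,target / Css,current) × (τ₂/τ₁) = 1070 × (22.6/17.8) × (4/6) = 905.7 mg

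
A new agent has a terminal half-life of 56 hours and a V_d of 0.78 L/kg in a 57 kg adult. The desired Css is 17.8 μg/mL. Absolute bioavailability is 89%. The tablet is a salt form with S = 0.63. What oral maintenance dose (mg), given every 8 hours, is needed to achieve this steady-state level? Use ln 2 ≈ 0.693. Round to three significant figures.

140 mg

Vd(total) = 57 kg × 0.78 L/kg = 44.46 L
CL = 0.693 × Vd / t½ = 0.693 × 44.46 / 56 = 0.5502 L/h
D = CL × Css × τ / F / S = 0.5502 × 17.8 × 8 / 0.89 / 0.63 = 139.7 mg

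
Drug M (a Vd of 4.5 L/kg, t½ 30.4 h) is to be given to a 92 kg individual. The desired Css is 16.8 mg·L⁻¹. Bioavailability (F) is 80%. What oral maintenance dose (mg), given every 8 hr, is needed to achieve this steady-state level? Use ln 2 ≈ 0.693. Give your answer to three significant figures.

Vd = 4.5 L/kg × 92 kg = 414.0 L
k = 0.693/30.4 = 0.02280 h⁻¹, so CL = k·Vd = 0.02280 × 414.0 = 9.439 L/h
D = CL × Css × τ / F = 9.439 × 16.8 × 8 / 0.8 = 1586 mg

1590 mg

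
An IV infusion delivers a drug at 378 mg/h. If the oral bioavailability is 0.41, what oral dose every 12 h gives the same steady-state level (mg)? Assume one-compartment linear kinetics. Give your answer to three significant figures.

To maintain the same Css, the systemic dosing rate must be unchanged: F·D/τ = infusion rate.
D = rate × τ / F = 378 × 12 / 0.41 = 11060 mg

11100 mg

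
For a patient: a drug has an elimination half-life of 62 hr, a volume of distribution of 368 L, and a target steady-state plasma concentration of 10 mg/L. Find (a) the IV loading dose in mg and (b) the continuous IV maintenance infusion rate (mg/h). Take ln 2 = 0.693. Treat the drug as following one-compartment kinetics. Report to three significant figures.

(a) 3680 mg; (b) 41.1 mg/h

LD = Vd × C = 368.0 × 10 = 3680 mg
CL = 0.693 × Vd / t½ = 0.693 × 368.0 / 62 = 4.113 L/h
Infusion rate = CL × Css = 4.113 × 10 = 41.13 mg/h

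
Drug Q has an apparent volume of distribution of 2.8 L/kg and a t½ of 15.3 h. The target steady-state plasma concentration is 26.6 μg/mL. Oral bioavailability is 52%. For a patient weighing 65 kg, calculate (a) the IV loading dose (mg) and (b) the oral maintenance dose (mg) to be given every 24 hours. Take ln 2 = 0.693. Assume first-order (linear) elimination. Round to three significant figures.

(a) 4840 mg; (b) 10100 mg

Total Vd = 2.8 × 65 = 182.0 L
LD = Vd × C = 182.0 × 26.6 = 4841 mg
CL = 0.693 × Vd / t½ = 0.693 × 182.0 / 15.3 = 8.244 L/h
D = CL × Css × τ / F = 8.244 × 26.6 × 24 / 0.52 = 10120 mg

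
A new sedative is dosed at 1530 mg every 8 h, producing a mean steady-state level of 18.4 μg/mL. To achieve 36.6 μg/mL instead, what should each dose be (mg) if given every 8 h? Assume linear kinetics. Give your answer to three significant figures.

3040 mg

With linear kinetics, Css is proportional to dose rate (D/τ) at fixed clearance.
D₂ = D₁ × (Css,target / Css,current) = 1530 × 36.6/18.4 = 3043 mg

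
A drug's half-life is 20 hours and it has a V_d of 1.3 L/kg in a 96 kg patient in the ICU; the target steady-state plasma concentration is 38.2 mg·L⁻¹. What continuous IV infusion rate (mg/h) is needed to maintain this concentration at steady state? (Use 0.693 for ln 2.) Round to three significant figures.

165 mg/h

Total Vd = 1.3 × 96 = 124.8 L
k = 0.693/20 = 0.03465 h⁻¹, so CL = k·Vd = 0.03465 × 124.8 = 4.324 L/h
Infusion rate = CL × Css = 4.324 × 38.2 = 165.2 mg/h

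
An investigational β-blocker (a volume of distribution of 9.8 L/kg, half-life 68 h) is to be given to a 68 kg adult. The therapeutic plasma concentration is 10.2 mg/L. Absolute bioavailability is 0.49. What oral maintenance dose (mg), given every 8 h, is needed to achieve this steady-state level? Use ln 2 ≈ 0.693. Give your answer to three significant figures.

Vd(total) = 68 kg × 9.8 L/kg = 666.4 L
CL = ln 2 · Vd / t½ = 0.693 × 666.4 / 68 = 6.791 L/h
D = CL × Css × τ / F = 6.791 × 10.2 × 8 / 0.49 = 1131 mg

1130 mg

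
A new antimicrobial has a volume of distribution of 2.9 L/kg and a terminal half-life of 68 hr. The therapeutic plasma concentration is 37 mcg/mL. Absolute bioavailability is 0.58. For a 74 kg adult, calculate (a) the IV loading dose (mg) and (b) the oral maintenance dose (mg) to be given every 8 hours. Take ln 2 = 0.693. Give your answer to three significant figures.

(a) 7940 mg; (b) 1120 mg

Vd(total) = 74 kg × 2.9 L/kg = 214.6 L
LD = Vd × C = 214.6 × 37 = 7940 mg
CL = 0.693 × Vd / t½ = 0.693 × 214.6 / 68 = 2.187 L/h
D = CL × Css × τ / F = 2.187 × 37 × 8 / 0.58 = 1116 mg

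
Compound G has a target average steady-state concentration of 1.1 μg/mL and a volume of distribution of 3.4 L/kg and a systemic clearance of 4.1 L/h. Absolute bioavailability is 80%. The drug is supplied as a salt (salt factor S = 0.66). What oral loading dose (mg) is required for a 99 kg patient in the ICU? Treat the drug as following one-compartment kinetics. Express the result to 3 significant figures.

701 mg

Vd = 3.4 L/kg × 99 kg = 336.6 L
Loading dose depends on Vd (not clearance): it fills the distribution volume.
LD = Vd × C / F / S = 336.6 × 1.100 / 0.8 / 0.66 = 701.3 mg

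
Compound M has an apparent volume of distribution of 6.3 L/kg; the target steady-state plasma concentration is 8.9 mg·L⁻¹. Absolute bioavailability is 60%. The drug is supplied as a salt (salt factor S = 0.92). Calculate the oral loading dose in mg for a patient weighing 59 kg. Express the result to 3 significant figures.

Total Vd = 6.3 × 59 = 371.7 L
LD = Vd × C / F / S = 371.7 × 8.900 / 0.6 / 0.92 = 5993 mg

5990 mg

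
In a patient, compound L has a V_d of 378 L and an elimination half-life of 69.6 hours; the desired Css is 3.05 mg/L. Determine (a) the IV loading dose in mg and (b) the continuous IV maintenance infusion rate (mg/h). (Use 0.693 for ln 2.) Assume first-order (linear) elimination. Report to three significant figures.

(a) 1150 mg; (b) 11.5 mg/h

LD = Vd × C = 378.0 × 3.05 = 1153 mg
CL = 0.693 × Vd / t½ = 0.693 × 378.0 / 69.6 = 3.764 L/h
Infusion rate = CL × Css = 3.764 × 3.05 = 11.48 mg/h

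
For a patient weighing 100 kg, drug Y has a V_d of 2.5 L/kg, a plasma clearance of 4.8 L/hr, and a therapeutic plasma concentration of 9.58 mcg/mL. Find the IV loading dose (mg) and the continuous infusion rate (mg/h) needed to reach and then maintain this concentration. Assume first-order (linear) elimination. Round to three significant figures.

(a) 2400 mg; (b) 46.0 mg/h

Vd(total) = 100 kg × 2.5 L/kg = 250.0 L
Loading dose = Vd × C = 250.0 × 9.58 = 2395 mg
Maintenance: replace elimination → rate = CL × Css = 4.800 × 9.58 = 45.98 mg/h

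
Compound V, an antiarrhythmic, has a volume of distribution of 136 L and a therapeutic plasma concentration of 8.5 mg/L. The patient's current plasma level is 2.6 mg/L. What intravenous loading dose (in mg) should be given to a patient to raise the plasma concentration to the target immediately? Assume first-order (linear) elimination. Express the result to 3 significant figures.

802 mg

The loading dose fills Vd to the target concentration.
Concentration deficit ΔC = 8.5 − 2.6 = 5.900 mg/L
LD = Vd × ΔC = 136.0 × 5.900 = 802.4 mg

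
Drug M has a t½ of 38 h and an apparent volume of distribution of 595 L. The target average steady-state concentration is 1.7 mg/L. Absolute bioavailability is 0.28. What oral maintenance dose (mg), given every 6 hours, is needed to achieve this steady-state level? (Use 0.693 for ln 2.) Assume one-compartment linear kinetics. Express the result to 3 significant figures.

CL = 0.693 × Vd / t½ = 0.693 × 595.0 / 38 = 10.85 L/h
D = CL × Css × τ / F = 10.85 × 1.7 × 6 / 0.28 = 395.3 mg

395 mg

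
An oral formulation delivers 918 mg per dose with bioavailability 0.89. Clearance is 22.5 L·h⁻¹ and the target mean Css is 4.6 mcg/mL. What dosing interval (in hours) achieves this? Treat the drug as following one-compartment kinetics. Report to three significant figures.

F·D/τ = CL·Css → τ = F·D / (CL·Css).
τ = 0.89 × 918 / (22.5 × 4.6) = 7.894 h

7.89 h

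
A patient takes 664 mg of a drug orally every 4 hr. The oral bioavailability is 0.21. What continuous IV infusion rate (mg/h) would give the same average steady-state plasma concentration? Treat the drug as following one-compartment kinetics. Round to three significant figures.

34.9 mg/h

Equivalent systemic input: infusion rate = F·D/τ.
Rate = 0.21 × 664 / 4 = 34.86 mg/h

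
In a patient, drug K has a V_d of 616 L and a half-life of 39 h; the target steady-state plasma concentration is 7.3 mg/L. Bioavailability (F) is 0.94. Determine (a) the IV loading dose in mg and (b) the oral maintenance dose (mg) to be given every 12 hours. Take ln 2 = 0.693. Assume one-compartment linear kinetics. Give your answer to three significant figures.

(a) 4500 mg; (b) 1020 mg

LD = Vd × C = 616.0 × 7.3 = 4497 mg
CL = 0.693 × Vd / t½ = 0.693 × 616.0 / 39 = 10.95 L/h
D = CL × Css × τ / F = 10.95 × 7.3 × 12 / 0.94 = 1020 mg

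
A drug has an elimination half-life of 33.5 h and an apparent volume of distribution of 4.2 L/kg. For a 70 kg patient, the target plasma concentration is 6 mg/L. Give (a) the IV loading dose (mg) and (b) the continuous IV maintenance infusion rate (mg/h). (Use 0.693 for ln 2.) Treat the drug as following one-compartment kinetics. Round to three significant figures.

Vd(total) = 70 kg × 4.2 L/kg = 294.0 L
LD = Vd × C = 294.0 × 6 = 1764 mg
CL = 0.693 × Vd / t½ = 0.693 × 294.0 / 33.5 = 6.082 L/h
Infusion rate = CL × Css = 6.082 × 6 = 36.49 mg/h

(a) 1760 mg; (b) 36.5 mg/h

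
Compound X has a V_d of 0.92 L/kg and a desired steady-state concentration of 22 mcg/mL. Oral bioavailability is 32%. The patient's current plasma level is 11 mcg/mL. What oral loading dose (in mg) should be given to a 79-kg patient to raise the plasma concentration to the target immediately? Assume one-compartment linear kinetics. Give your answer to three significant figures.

2500 mg

Vd(total) = 79 kg × 0.92 L/kg = 72.68 L
Concentration deficit ΔC = 22 − 11 = 11.00 mg/L
LD = Vd × ΔC / F = 72.68 × 11.00 / 0.32 = 2498 mg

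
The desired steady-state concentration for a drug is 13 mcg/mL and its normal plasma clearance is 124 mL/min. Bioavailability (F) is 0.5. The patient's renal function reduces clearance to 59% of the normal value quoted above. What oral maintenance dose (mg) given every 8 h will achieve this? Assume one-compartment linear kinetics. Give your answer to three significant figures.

Convert clearance: 124 mL/min × 60 min/h ÷ 1000 mL/L = 7.440 L/h
Patient clearance = 0.59 × 7.440 = 4.390 L/h
At steady state, dose per interval replaces the amount cleared in that interval: F·D/τ = CL·Css.
D = CL × Css × τ / F = 4.390 × 13 × 8 / 0.5 = 913.1 mg

913 mg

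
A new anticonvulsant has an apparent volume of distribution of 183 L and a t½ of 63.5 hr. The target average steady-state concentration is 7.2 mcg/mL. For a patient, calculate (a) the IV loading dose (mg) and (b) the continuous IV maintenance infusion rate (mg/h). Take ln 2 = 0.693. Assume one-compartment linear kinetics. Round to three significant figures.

LD = Vd × C = 183.0 × 7.2 = 1318 mg
CL = 0.693 × Vd / t½ = 0.693 × 183.0 / 63.5 = 1.997 L/h
Infusion rate = CL × Css = 1.997 × 7.2 = 14.38 mg/h

(a) 1320 mg; (b) 14.4 mg/h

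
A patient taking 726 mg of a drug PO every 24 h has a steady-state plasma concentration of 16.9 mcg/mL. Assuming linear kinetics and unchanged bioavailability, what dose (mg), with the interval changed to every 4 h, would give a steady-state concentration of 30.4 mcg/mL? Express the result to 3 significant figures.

218 mg

With linear kinetics, Css is proportional to dose rate (D/τ) at fixed clearance.
D₂ = D₁ × (Css,target / Css,current) × (τ₂/τ₁) = 726 × (30.4/16.9) × (4/24) = 217.7 mg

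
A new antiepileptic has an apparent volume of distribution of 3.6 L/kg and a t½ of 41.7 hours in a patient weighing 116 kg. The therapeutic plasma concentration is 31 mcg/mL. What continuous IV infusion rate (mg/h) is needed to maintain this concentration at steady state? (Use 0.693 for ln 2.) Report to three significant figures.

215 mg/h

Total Vd = 3.6 × 116 = 417.6 L
CL = 0.693 × Vd / t½ = 0.693 × 417.6 / 41.7 = 6.940 L/h
Infusion rate = CL × Css = 6.940 × 31 = 215.1 mg/h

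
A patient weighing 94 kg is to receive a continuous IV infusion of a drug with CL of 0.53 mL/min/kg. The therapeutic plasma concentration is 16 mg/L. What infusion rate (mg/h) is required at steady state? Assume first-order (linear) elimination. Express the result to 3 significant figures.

47.8 mg/h

CL = 0.53 mL/min/kg × 94 kg = 49.82 mL/min = 49.82 × 60/1000 = 2.989 L/h
At steady state, infusion rate equals elimination rate: rate in = CL × Css.
Infusion rate = CL · Css = 2.989 L/h × 16 mg/L = 47.82 mg/h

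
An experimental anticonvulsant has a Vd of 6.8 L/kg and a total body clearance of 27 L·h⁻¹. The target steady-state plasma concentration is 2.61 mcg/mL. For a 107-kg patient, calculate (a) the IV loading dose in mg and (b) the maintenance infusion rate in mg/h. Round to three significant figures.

Vd(total) = 107 kg × 6.8 L/kg = 727.6 L
Loading dose = Vd × C = 727.6 × 2.61 = 1899 mg
Maintenance: replace elimination → rate = CL × Css = 27.00 × 2.61 = 70.47 mg/h

(a) 1900 mg; (b) 70.5 mg/h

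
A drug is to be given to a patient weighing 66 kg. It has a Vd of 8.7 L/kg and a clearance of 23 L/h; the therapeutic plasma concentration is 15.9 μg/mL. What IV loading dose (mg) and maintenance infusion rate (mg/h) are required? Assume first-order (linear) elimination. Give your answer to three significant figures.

Vd(total) = 66 kg × 8.7 L/kg = 574.2 L
LD = Vd · C_target = 574.2 × 15.9 = 9130 mg
Maintenance infusion rate = CL × Css = 23.00 × 15.9 = 365.7 mg/h

(a) 9130 mg; (b) 366 mg/h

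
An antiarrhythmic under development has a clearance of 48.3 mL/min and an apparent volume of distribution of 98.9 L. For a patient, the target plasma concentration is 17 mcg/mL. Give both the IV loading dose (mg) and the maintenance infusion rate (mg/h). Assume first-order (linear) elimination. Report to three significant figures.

(a) 1680 mg; (b) 49.3 mg/h

Loading dose = Vd × C = 98.90 × 17 = 1681 mg
CL = 48.3 mL/min × 60/1000 = 2.898 L/h
Maintenance: replace elimination → rate = CL × Css = 2.898 × 17 = 49.27 mg/h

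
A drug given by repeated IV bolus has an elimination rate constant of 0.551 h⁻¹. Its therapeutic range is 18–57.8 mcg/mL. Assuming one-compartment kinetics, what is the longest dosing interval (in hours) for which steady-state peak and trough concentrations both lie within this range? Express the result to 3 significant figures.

2.12 h

Between IV bolus doses, concentration decays as C = C₀·e^(−kτ), so C_peak/C_trough = e^(kτ).
τ_max = ln(C_peak/C_trough) / k = ln(57.8/18) / 0.5510 = 1.167 / 0.5510 = 2.118 h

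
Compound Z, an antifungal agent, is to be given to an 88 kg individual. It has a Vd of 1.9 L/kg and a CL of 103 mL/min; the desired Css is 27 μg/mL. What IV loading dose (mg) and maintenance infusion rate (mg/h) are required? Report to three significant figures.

Vd = 1.9 L/kg × 88 kg = 167.2 L
Loading: fill Vd to C_target → 167.2 L × 27 mg/L = 4514 mg
CL = 103 mL/min × 60/1000 = 6.180 L/h
Infusion rate = 6.180 L/h × 27 mg/L = 166.9 mg/h

(a) 4510 mg; (b) 167 mg/h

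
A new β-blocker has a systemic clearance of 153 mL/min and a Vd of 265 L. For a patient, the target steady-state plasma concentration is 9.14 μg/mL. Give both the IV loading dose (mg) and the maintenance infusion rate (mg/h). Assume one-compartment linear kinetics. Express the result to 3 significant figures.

(a) 2420 mg; (b) 83.9 mg/h

LD = Vd · C_target = 265.0 × 9.14 = 2422 mg
CL = 153 mL/min = 153 × 0.06 = 9.180 L/h
Maintenance infusion rate = CL × Css = 9.180 × 9.14 = 83.91 mg/h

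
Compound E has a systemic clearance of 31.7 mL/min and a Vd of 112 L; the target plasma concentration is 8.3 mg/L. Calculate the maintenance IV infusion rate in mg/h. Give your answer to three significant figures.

15.8 mg/h

CL = 31.7 mL/min × 60/1000 = 1.902 L/h
Infusion rate = CL · Css = 1.902 L/h × 8.3 mg/L = 15.79 mg/h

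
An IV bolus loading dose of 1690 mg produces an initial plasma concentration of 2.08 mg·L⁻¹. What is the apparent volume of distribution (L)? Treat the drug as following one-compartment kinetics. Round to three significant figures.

813 L

Immediately after an IV bolus, C₀ = Dose / Vd, so Vd = Dose / C₀.
Vd = 1690 / 2.08 = 812.5 L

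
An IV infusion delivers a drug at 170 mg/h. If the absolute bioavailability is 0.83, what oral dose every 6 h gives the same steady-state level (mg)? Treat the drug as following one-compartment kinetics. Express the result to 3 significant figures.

1230 mg

To maintain the same Css, the systemic dosing rate must be unchanged: F·D/τ = infusion rate.
D = rate × τ / F = 170 × 6 / 0.83 = 1229 mg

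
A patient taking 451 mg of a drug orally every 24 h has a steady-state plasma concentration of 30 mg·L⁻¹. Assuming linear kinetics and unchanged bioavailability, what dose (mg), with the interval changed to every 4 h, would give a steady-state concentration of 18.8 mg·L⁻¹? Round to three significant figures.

47.1 mg

For first-order elimination, Css ∝ F·D/(CL·τ); F and CL are unchanged, so Css ∝ D/τ.
D₂ = D₁ × (Css,target / Css,current) × (τ₂/τ₁) = 451 × (18.8/30) × (4/24) = 47.10 mg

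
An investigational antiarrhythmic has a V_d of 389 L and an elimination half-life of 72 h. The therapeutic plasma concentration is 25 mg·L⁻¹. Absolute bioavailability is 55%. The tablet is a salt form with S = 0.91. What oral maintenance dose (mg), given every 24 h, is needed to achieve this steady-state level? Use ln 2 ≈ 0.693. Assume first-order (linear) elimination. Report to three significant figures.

k = 0.693/72 = 0.009625 h⁻¹, so CL = k·Vd = 0.009625 × 389.0 = 3.744 L/h
D = CL × Css × τ / F / S = 3.744 × 25 × 24 / 0.55 / 0.91 = 4488 mg

4490 mg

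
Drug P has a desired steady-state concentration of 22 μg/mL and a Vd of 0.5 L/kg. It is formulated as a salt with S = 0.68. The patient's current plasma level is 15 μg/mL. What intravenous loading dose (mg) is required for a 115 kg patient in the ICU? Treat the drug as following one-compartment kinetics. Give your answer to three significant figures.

Vd = 0.5 L/kg × 115 kg = 57.50 L
Concentration deficit ΔC = 22 − 15 = 7.000 mg/L
LD = Vd × ΔC / S = 57.50 × 7.000 / 0.68 = 591.9 mg

592 mg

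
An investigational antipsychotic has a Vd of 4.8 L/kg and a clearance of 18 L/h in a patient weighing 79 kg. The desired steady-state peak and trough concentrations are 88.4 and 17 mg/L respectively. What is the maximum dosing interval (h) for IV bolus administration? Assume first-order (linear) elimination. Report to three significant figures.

34.7 h

Vd = 4.8 L/kg × 79 kg = 379.2 L
k = CL / Vd = 18.00 / 379.2 = 0.04747 h⁻¹
Between IV bolus doses, concentration decays as C = C₀·e^(−kτ), so C_peak/C_trough = e^(kτ).
τ_max = ln(C_peak/C_trough) / k = ln(88.4/17) / 0.04747 = 1.649 / 0.04747 = 34.74 h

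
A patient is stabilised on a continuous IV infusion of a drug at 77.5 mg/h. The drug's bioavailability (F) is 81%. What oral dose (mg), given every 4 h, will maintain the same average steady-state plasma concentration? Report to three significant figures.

383 mg

To maintain the same Css, the systemic dosing rate must be unchanged: F·D/τ = infusion rate.
D = rate × τ / F = 77.5 × 4 / 0.81 = 382.7 mg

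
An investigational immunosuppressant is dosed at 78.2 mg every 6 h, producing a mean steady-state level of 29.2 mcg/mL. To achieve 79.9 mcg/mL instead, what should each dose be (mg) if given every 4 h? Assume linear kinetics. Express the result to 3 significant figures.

143 mg

With linear kinetics, Css is proportional to dose rate (D/τ) at fixed clearance.
D₂ = D₁ × (Css,target / Css,current) × (τ₂/τ₁) = 78.2 × (79.9/29.2) × (4/6) = 142.7 mg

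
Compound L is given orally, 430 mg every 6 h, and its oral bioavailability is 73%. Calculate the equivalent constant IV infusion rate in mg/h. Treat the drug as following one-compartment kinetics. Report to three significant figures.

Equivalent systemic input: infusion rate = F·D/τ.
Rate = 0.73 × 430 / 6 = 52.32 mg/h

52.3 mg/h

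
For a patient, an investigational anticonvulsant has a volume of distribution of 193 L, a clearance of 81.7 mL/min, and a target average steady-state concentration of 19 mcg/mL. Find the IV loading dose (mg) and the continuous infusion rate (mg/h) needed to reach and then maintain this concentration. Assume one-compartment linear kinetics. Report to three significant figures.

Loading: fill Vd to C_target → 193.0 L × 19 mg/L = 3667 mg
CL = 81.7 mL/min = 81.7 × 0.06 = 4.902 L/h
Maintenance infusion rate = CL × Css = 4.902 × 19 = 93.14 mg/h

(a) 3670 mg; (b) 93.1 mg/h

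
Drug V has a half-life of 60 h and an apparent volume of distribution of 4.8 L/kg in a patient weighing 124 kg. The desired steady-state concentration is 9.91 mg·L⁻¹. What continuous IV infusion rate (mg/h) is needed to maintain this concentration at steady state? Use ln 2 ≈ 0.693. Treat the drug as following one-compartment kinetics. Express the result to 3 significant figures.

68.1 mg/h

Vd(total) = 124 kg × 4.8 L/kg = 595.2 L
k = 0.693/60 = 0.01155 h⁻¹, so CL = k·Vd = 0.01155 × 595.2 = 6.875 L/h
Infusion rate = CL × Css = 6.875 × 9.91 = 68.13 mg/h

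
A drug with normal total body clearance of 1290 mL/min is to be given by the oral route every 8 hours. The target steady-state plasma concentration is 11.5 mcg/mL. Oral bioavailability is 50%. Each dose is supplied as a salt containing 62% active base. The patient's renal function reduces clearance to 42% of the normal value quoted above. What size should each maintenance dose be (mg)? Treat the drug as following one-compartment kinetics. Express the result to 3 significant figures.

9650 mg

CL = 1290 mL/min × 60/1000 = 77.40 L/h
Patient clearance = 0.42 × 77.40 = 32.51 L/h
D = CL × Css × τ / F / S = 32.51 × 11.5 × 8 / 0.5 / 0.62 = 9648 mg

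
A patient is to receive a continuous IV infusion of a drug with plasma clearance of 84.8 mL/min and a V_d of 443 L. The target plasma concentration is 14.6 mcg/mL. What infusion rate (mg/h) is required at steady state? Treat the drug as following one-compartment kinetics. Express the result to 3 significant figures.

74.3 mg/h

CL = 84.8 mL/min = 84.8 × 0.06 = 5.088 L/h
R₀ = 5.088 × 14.6 = 74.28 mg/h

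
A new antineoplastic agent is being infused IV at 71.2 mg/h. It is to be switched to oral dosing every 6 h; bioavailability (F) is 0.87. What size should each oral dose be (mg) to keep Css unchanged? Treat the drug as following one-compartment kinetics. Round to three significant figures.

To maintain the same Css, the systemic dosing rate must be unchanged: F·D/τ = infusion rate.
D = rate × τ / F = 71.2 × 6 / 0.87 = 491.0 mg

491 mg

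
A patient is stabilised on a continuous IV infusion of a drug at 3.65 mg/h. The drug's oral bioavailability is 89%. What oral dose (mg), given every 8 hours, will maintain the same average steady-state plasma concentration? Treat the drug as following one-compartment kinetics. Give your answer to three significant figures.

To maintain the same Css, the systemic dosing rate must be unchanged: F·D/τ = infusion rate.
D = rate × τ / F = 3.65 × 8 / 0.89 = 32.81 mg

32.8 mg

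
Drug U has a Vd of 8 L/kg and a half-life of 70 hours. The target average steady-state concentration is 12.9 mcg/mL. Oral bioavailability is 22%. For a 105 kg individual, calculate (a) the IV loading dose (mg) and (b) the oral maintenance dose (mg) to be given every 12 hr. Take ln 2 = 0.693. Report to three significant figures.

Vd(total) = 105 kg × 8 L/kg = 840.0 L
LD = Vd × C = 840.0 × 12.9 = 10840 mg
CL = 0.693 × Vd / t½ = 0.693 × 840.0 / 70 = 8.316 L/h
D = CL × Css × τ / F = 8.316 × 12.9 × 12 / 0.22 = 5851 mg

(a) 10800 mg; (b) 5850 mg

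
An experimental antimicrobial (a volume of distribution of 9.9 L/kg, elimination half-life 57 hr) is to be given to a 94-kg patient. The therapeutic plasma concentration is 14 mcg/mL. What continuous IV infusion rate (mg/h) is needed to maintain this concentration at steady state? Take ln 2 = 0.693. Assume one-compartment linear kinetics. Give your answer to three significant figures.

158 mg/h

Vd = 9.9 L/kg × 94 kg = 930.6 L
CL = ln 2 · Vd / t½ = 0.693 × 930.6 / 57 = 11.31 L/h
Infusion rate = CL × Css = 11.31 × 14 = 158.3 mg/h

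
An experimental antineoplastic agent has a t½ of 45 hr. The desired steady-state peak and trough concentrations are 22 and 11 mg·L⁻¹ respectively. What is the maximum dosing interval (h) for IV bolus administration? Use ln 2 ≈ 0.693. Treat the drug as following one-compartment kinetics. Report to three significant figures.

k = 0.693 / t½ = 0.693 / 45 = 0.01540 h⁻¹
Between IV bolus doses, concentration decays as C = C₀·e^(−kτ), so C_peak/C_trough = e^(kτ).
τ_max = ln(C_peak/C_trough) / k = ln(22/11) / 0.01540 = 0.6931 / 0.01540 = 45.01 h

45.0 h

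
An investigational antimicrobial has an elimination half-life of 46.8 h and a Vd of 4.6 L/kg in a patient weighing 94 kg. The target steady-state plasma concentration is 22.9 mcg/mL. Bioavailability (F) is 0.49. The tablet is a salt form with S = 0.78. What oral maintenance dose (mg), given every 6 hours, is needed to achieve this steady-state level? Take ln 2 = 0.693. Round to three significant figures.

Vd(total) = 94 kg × 4.6 L/kg = 432.4 L
k = 0.693/46.8 = 0.01481 h⁻¹, so CL = k·Vd = 0.01481 × 432.4 = 6.404 L/h
D = CL × Css × τ / F / S = 6.404 × 22.9 × 6 / 0.49 / 0.78 = 2302 mg

2300 mg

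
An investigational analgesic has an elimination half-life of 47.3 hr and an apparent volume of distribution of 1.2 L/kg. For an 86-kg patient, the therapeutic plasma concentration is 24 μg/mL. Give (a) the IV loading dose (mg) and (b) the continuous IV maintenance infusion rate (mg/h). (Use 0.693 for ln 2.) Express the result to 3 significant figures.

Total Vd = 1.2 × 86 = 103.2 L
LD = Vd × C = 103.2 × 24 = 2477 mg
CL = 0.693 × Vd / t½ = 0.693 × 103.2 / 47.3 = 1.512 L/h
Infusion rate = CL × Css = 1.512 × 24 = 36.29 mg/h

(a) 2480 mg; (b) 36.3 mg/h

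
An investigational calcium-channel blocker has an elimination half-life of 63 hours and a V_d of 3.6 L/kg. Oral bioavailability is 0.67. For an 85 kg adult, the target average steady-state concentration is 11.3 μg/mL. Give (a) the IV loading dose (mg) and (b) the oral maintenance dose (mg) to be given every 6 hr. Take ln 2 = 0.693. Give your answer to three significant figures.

(a) 3460 mg; (b) 341 mg

Total Vd = 3.6 × 85 = 306.0 L
LD = Vd × C = 306.0 × 11.3 = 3458 mg
CL = 0.693 × Vd / t½ = 0.693 × 306.0 / 63 = 3.366 L/h
D = CL × Css × τ / F = 3.366 × 11.3 × 6 / 0.67 = 340.6 mg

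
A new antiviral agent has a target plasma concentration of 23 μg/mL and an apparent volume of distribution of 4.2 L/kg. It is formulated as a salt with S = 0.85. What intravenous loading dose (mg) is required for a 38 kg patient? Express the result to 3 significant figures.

Vd = 4.2 L/kg × 38 kg = 159.6 L
The loading dose fills Vd to the target concentration.
LD = Vd × C / S = 159.6 × 23.00 / 0.85 = 4319 mg

4320 mg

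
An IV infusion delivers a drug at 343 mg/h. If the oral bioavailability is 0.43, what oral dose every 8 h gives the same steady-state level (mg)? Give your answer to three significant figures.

To maintain the same Css, the systemic dosing rate must be unchanged: F·D/τ = infusion rate.
D = rate × τ / F = 343 × 8 / 0.43 = 6381 mg

6380 mg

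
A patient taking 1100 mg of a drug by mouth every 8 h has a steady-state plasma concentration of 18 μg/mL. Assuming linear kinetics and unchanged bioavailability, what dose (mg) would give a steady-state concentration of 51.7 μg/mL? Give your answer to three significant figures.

For first-order elimination, Css ∝ F·D/(CL·τ); F and CL are unchanged, so Css ∝ D/τ.
D₂ = D₁ × (Css,target / Css,current) = 1100 × 51.7/18 = 3159 mg

3160 mg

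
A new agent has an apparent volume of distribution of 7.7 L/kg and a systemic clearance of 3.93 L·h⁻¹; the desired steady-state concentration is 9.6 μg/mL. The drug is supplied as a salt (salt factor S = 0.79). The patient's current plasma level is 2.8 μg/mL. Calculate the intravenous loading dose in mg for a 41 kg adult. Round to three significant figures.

2720 mg

Vd = 7.7 L/kg × 41 kg = 315.7 L
Concentration deficit ΔC = 9.6 − 2.8 = 6.800 mg/L
LD = Vd × ΔC / S = 315.7 × 6.800 / 0.79 = 2717 mg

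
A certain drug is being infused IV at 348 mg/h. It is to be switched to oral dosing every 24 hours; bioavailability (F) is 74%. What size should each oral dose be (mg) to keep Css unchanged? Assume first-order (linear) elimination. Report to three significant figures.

11300 mg

To maintain the same Css, the systemic dosing rate must be unchanged: F·D/τ = infusion rate.
D = rate × τ / F = 348 × 24 / 0.74 = 11290 mg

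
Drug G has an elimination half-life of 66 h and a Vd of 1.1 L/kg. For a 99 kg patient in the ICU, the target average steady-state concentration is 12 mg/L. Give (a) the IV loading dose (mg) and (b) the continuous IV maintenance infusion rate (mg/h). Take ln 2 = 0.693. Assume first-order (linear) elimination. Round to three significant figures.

(a) 1310 mg; (b) 13.7 mg/h

Vd = 1.1 L/kg × 99 kg = 108.9 L
LD = Vd × C = 108.9 × 12 = 1307 mg
CL = 0.693 × Vd / t½ = 0.693 × 108.9 / 66 = 1.143 L/h
Infusion rate = CL × Css = 1.143 × 12 = 13.72 mg/h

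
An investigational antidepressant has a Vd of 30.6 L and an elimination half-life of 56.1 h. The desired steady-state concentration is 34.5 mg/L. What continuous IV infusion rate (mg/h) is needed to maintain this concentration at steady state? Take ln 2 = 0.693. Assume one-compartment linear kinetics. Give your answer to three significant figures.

CL = ln 2 · Vd / t½ = 0.693 × 30.60 / 56.1 = 0.3780 L/h
Infusion rate = CL × Css = 0.3780 × 34.5 = 13.04 mg/h

13.0 mg/h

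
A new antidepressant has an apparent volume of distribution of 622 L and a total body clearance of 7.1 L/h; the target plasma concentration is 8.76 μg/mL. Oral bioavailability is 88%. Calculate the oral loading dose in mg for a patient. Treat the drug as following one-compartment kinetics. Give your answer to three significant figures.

6190 mg

LD is governed by Vd — clearance does not enter the loading-dose calculation.
LD = Vd × C / F = 622.0 × 8.760 / 0.88 = 6192 mg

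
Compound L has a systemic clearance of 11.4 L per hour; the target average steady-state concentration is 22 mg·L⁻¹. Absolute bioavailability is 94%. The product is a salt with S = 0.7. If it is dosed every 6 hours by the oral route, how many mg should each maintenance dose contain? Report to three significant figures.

D = CL × Css × τ / F / S = 11.40 × 22 × 6 / 0.94 / 0.7 = 2287 mg

2290 mg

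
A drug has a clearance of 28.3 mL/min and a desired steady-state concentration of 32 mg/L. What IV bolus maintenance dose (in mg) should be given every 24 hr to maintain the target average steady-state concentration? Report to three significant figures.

1300 mg

CL = 28.3 mL/min = 28.3 × 0.06 = 1.698 L/h
D = CL × Css × τ = 1.698 × 32 × 24 = 1304 mg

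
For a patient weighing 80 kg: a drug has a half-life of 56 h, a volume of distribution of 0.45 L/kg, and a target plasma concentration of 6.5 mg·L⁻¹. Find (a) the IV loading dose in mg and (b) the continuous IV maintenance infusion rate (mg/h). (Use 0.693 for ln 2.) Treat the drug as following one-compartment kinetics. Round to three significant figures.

(a) 234 mg; (b) 2.90 mg/h

Vd = 0.45 L/kg × 80 kg = 36.00 L
LD = Vd × C = 36.00 × 6.5 = 234.0 mg
CL = 0.693 × Vd / t½ = 0.693 × 36.00 / 56 = 0.4455 L/h
Infusion rate = CL × Css = 0.4455 × 6.5 = 2.896 mg/h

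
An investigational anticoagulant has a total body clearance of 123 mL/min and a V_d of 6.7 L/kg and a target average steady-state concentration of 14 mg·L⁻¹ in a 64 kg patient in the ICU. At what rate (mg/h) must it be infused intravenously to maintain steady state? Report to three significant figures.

CL = 123 mL/min = 123 × 0.06 = 7.380 L/h
R₀ = 7.380 × 14 = 103.3 mg/h

103 mg/h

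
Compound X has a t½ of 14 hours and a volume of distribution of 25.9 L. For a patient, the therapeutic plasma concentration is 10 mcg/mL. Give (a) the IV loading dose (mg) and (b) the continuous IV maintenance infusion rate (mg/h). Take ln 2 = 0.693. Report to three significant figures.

(a) 259 mg; (b) 12.8 mg/h

LD = Vd × C = 25.90 × 10 = 259.0 mg
CL = 0.693 × Vd / t½ = 0.693 × 25.90 / 14 = 1.282 L/h
Infusion rate = CL × Css = 1.282 × 10 = 12.82 mg/h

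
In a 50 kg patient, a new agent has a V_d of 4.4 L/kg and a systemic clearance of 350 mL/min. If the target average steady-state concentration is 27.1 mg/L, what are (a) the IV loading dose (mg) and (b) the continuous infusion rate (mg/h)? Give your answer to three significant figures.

(a) 5960 mg; (b) 569 mg/h

Vd = 4.4 L/kg × 50 kg = 220.0 L
LD = Vd · C_target = 220.0 × 27.1 = 5962 mg
CL = 350 mL/min × 60/1000 = 21.00 L/h
Infusion rate = 21.00 L/h × 27.1 mg/L = 569.1 mg/h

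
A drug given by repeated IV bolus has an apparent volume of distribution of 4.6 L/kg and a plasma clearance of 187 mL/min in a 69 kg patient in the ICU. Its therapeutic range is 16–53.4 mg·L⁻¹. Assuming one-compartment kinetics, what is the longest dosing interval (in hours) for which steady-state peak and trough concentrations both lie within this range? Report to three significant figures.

34.1 h

Vd = 4.6 L/kg × 69 kg = 317.4 L
CL = 187 mL/min × 60/1000 = 11.22 L/h
k = CL / Vd = 11.22 / 317.4 = 0.03535 h⁻¹
Between IV bolus doses, concentration decays as C = C₀·e^(−kτ), so C_peak/C_trough = e^(kτ).
τ_max = ln(C_peak/C_trough) / k = ln(53.4/16) / 0.03535 = 1.205 / 0.03535 = 34.09 h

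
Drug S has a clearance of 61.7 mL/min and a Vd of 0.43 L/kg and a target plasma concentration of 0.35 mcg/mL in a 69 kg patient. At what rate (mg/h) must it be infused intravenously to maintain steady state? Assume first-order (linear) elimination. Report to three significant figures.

1.30 mg/h

CL = 61.7 mL/min × 60/1000 = 3.702 L/h
Rate = CL × Css = 3.702 × 0.35 = 1.296 mg/h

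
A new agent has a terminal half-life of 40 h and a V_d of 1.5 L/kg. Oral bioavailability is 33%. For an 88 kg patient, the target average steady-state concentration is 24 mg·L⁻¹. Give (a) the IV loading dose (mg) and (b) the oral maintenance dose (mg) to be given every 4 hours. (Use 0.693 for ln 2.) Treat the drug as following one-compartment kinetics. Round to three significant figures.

(a) 3170 mg; (b) 665 mg

Vd(total) = 88 kg × 1.5 L/kg = 132.0 L
LD = Vd × C = 132.0 × 24 = 3168 mg
CL = 0.693 × Vd / t½ = 0.693 × 132.0 / 40 = 2.287 L/h
D = CL × Css × τ / F = 2.287 × 24 × 4 / 0.33 = 665.3 mg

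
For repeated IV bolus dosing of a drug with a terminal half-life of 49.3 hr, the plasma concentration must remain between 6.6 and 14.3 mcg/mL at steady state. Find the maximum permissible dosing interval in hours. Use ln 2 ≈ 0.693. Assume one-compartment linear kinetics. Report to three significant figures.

k = 0.693 / t½ = 0.693 / 49.3 = 0.01406 h⁻¹
Between IV bolus doses, concentration decays as C = C₀·e^(−kτ), so C_peak/C_trough = e^(kτ).
τ_max = ln(C_peak/C_trough) / k = ln(14.3/6.6) / 0.01406 = 0.7732 / 0.01406 = 54.99 h

55.0 h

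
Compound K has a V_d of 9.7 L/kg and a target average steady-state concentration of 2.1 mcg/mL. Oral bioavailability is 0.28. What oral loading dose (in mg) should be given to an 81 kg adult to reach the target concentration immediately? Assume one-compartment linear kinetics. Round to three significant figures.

Vd = 9.7 L/kg × 81 kg = 785.7 L
The loading dose fills Vd to the target concentration.
LD = Vd × C / F = 785.7 × 2.100 / 0.28 = 5893 mg

5890 mg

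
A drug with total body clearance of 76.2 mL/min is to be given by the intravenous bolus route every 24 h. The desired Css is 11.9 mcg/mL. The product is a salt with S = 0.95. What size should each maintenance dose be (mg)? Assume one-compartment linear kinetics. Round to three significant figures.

CL = 76.2 mL/min = 76.2 × 0.06 = 4.572 L/h
D = CL × Css × τ / S = 4.572 × 11.9 × 24 / 0.95 = 1374 mg

1370 mg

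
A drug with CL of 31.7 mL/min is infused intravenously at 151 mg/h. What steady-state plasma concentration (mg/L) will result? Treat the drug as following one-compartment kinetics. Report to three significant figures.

Convert clearance: 31.7 mL/min × 60 min/h ÷ 1000 mL/L = 1.902 L/h
Css = rate / CL = 151 / 1.902 = 79.39 mg/L

79.4 mg/L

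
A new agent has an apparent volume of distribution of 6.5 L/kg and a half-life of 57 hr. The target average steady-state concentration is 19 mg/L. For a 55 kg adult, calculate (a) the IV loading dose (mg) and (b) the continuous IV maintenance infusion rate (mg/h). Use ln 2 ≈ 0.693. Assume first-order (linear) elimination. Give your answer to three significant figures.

(a) 6790 mg; (b) 82.6 mg/h

Vd = 6.5 L/kg × 55 kg = 357.5 L
LD = Vd × C = 357.5 × 19 = 6793 mg
CL = 0.693 × Vd / t½ = 0.693 × 357.5 / 57 = 4.346 L/h
Infusion rate = CL × Css = 4.346 × 19 = 82.57 mg/h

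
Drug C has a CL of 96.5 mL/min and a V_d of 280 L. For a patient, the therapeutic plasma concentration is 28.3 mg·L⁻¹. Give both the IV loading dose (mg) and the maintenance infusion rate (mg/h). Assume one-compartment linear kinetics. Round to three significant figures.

(a) 7920 mg; (b) 164 mg/h

Loading: fill Vd to C_target → 280.0 L × 28.3 mg/L = 7924 mg
CL = 96.5 mL/min × 60/1000 = 5.790 L/h
Maintenance: replace elimination → rate = CL × Css = 5.790 × 28.3 = 163.9 mg/h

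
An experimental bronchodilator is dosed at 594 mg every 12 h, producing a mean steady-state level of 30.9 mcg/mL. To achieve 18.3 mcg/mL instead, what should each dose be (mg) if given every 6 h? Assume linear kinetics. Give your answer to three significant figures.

With linear kinetics, Css is proportional to dose rate (D/τ) at fixed clearance.
D₂ = D₁ × (Css,target / Css,current) × (τ₂/τ₁) = 594 × (18.3/30.9) × (6/12) = 175.9 mg

176 mg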